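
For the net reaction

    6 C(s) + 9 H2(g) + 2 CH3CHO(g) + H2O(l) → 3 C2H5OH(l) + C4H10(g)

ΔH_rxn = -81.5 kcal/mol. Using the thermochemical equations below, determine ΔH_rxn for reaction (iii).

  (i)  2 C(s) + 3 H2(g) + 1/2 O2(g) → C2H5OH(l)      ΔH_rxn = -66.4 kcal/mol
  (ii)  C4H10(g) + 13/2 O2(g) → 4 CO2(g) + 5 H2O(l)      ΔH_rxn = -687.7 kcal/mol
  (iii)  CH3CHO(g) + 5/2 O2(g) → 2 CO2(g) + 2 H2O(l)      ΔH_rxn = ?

ΔH_rxn = -285.0 kcal/mol

(i) × 3: (3)·(-66.4) = -199.2 kcal/mol
(ii) reversed: +687.7 kcal/mol
(iii) × 2: contributes 2·x
-81.5 = (-199.2) + (+687.7) + 2·x
x = (-81.5 − (+488.5)) / (2) = -285.0 kcal/mol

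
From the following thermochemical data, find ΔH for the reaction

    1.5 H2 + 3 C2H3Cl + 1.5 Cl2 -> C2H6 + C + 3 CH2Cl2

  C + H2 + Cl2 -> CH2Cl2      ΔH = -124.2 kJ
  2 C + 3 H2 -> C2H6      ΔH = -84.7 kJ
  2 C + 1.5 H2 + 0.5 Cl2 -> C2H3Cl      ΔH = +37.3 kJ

ΔH = -569.2 kJ

equation 1 × 3 (×3 to match 3 CH2Cl2 in the target): (3)·(-124.2) = -372.6 kJ
equation 2 as written (C2H6 already on the product side): -84.7 kJ
equation 3 reversed and × 3 (C2H3Cl must end up as a reactant; ×3 to match 3 C2H3Cl in the target): (-3)·(+37.3) = -111.9 kJ
ΔH = (-372.6) + (-84.7) + (-111.9) = -569.2 kJ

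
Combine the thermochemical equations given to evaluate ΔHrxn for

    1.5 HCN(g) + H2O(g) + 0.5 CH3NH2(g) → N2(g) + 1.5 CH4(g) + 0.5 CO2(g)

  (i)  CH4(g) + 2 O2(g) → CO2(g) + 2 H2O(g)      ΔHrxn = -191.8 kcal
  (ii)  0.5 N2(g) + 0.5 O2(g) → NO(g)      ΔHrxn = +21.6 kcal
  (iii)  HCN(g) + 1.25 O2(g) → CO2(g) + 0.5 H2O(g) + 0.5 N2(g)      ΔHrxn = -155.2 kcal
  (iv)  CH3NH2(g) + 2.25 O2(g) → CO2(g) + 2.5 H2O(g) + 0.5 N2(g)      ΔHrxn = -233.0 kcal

(i) reversed and × 3/2: (-3/2)·(-191.8) = +287.7 kcal
(ii): not needed.
(iii) × 3/2: (3/2)·(-155.2) = -232.8 kcal
(iv) × 1/2: (1/2)·(-233.0) = -116.5 kcal
ΔHrxn = (+287.7) + (-232.8) + (-116.5) = -61.6 kcal

ΔHrxn = -61.6 kcal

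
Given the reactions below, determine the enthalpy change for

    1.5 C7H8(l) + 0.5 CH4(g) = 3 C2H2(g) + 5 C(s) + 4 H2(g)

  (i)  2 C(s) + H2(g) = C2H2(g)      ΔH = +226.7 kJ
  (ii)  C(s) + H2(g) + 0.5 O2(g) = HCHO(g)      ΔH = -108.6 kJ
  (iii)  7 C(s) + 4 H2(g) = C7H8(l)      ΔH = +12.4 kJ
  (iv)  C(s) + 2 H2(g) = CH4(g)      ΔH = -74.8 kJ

ΔH = 698.9 kJ

(i) × 3 (×3 to match 3 C2H2(g) in the target): (3)·(+226.7) = +680.1 kJ
(ii): not needed (HCHO(g) appears nowhere else).
(iii) reversed and × 3/2 (C7H8(l) must end up as a reactant; scale by 3/2 for the 3/2 C7H8(l)): (-3/2)·(+12.4) = -18.6 kJ
(iv) reversed and × 1/2 (CH4(g) must end up as a reactant; scale by 1/2 for the 1/2 CH4(g)): (-1/2)·(-74.8) = +37.4 kJ
Since enthalpy is a state function, ΔH = (3)·(+226.7) + (-3/2)·(+12.4) + (-1/2)·(-74.8) = 698.9 kJ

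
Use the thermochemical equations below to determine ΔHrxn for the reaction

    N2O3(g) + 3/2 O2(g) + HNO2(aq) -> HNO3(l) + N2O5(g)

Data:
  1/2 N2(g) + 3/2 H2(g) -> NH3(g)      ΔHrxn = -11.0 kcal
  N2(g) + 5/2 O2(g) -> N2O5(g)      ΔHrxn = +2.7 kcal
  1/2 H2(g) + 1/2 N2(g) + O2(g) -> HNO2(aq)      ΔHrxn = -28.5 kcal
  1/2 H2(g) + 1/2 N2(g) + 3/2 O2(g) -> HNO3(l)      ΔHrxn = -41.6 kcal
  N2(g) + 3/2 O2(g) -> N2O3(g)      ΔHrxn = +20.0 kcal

equation 1: not needed.
equation 2 as written: +2.7 kcal
equation 3 reversed: +28.5 kcal
equation 4 as written: -41.6 kcal
equation 5 reversed: -20.0 kcal
Since enthalpy is a state function, ΔHrxn = (+2.7) + (+28.5) + (-41.6) + (-20.0) = -30.4 kcal

ΔHrxn = -30.4 kcal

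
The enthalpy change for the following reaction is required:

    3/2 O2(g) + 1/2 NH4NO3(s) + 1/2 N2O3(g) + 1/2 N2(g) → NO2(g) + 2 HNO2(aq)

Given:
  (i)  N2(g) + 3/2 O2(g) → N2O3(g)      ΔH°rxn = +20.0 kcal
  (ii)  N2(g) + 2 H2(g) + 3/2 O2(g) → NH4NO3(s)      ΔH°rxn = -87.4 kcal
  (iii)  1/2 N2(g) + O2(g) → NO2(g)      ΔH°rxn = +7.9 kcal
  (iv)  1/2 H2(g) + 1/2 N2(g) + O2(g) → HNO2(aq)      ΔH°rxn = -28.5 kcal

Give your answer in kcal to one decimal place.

ΔH°rxn = -15.4 kcal

(i) reversed and × 1/2: (-1/2)·(+20.0) = -10.0 kcal
(ii) reversed and × 1/2: (-1/2)·(-87.4) = +43.7 kcal
(iii) as written: +7.9 kcal
(iv) × 2: (2)·(-28.5) = -57.0 kcal
Since enthalpy is a state function, ΔH°rxn = (-10.0) + (+43.7) + (+7.9) + (-57.0) = -15.4 kcal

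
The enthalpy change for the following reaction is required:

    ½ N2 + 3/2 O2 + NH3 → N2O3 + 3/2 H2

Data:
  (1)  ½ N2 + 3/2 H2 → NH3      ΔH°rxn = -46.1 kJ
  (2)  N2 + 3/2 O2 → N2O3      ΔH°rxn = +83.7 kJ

(1) reversed (reverse to put NH3 on the reactant side): +46.1 kJ
(2) as written (N2O3 already on the product side): +83.7 kJ
Since enthalpy is a state function, ΔH°rxn = (-1)·(-46.1) + (1)·(+83.7) = 129.8 kJ

ΔH°rxn = 129.8 kJ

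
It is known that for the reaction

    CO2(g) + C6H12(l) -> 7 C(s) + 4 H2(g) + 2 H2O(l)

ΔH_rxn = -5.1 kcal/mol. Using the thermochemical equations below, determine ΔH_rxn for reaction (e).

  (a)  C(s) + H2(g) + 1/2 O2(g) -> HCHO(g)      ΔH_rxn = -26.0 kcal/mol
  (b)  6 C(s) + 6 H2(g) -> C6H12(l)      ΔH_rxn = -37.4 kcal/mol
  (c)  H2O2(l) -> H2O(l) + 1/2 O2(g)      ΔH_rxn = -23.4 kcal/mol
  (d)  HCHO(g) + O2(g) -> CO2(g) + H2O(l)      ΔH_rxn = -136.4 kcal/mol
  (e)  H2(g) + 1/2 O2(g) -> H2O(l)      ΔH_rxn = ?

ΔH_rxn = -68.3 kcal/mol

(a) reversed: +26.0 kcal/mol
(b) reversed (C6H12(l) must end up as a reactant): +37.4 kcal/mol
(c): not needed (H2O2(l) appears nowhere else).
(d) reversed (CO2(g) must end up as a reactant): +136.4 kcal/mol
(e) × 3: contributes 3·x
-5.1 = (+26.0) + (+37.4) + (+136.4) + 3·x
x = (-5.1 − (+199.8)) / (3) = -68.3 kcal/mol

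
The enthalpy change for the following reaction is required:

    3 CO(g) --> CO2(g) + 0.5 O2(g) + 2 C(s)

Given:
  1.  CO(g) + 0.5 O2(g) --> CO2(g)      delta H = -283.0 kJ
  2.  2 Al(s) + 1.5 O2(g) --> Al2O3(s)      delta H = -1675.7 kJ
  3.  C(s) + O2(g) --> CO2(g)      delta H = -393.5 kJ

delta H = -62.0 kJ

eq. 1 × 3 (scale by 3 for the 3 CO(g)): (3)·(-283.0) = -849.0 kJ
eq. 2: not needed (Al(s) appears nowhere else).
eq. 3 reversed and × 2 (reverse to put C(s) on the product side; ×2 to match 2 C(s) in the target): (-2)·(-393.5) = +787.0 kJ
delta H = (-849.0) + (+787.0) = -62.0 kJ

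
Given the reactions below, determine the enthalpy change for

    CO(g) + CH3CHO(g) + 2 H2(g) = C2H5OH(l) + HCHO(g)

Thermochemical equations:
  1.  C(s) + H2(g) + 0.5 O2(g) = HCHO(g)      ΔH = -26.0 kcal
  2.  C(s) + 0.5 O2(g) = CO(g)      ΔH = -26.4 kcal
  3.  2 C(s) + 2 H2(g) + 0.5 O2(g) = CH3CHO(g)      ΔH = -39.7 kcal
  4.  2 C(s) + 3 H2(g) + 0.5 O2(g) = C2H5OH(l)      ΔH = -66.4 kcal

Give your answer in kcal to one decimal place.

ΔH = -26.3 kcal

eq. 1 as written (HCHO(g) already on the product side): -26.0 kcal
eq. 2 reversed (CO(g) must end up as a reactant): +26.4 kcal
eq. 3 reversed (reverse to put CH3CHO(g) on the reactant side): +39.7 kcal
eq. 4 as written (C2H5OH(l) already on the product side): -66.4 kcal
Since enthalpy is a state function, ΔH = (1)·(-26.0) + (-1)·(-26.4) + (-1)·(-39.7) + (1)·(-66.4) = -26.3 kcal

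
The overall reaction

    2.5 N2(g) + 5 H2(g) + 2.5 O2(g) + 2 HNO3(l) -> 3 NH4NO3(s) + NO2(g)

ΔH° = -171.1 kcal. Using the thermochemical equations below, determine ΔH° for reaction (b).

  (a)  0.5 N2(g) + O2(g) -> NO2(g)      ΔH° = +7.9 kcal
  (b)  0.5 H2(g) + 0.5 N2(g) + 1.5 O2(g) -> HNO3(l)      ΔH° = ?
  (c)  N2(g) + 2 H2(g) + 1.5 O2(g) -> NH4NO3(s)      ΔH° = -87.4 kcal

ΔH° = -41.6 kcal

(a) as written: +7.9 kcal
(b) reversed and × 2: contributes −2·x
(c) × 3: (3)·(-87.4) = -262.2 kcal
-171.1 = (+7.9) + (-262.2) − 2·x
x = (-171.1 − (-254.3)) / (-2) = -41.6 kcal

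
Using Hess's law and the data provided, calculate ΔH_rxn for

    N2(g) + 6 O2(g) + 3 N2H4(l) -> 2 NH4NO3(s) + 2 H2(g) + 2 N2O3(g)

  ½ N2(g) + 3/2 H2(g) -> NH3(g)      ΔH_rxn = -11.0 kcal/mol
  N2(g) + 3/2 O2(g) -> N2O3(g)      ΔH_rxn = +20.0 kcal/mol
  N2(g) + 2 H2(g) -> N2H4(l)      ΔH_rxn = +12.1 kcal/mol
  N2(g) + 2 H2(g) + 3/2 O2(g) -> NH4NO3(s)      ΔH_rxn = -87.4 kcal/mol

equation 1: not needed (NH3(g) appears nowhere else).
equation 2 × 2 (×2 to match 2 N2O3(g) in the target): (2)·(+20.0) = +40.0 kcal/mol
equation 3 reversed and × 3 (reverse to put N2H4(l) on the reactant side; ×3 to match 3 N2H4(l) in the target): (-3)·(+12.1) = -36.3 kcal/mol
equation 4 × 2 (×2 to match 2 NH4NO3(s) in the target): (2)·(-87.4) = -174.8 kcal/mol
Since enthalpy is a state function, ΔH_rxn = (+40.0) + (-36.3) + (-174.8) = -171.1 kcal/mol

ΔH_rxn = -171.1 kcal/mol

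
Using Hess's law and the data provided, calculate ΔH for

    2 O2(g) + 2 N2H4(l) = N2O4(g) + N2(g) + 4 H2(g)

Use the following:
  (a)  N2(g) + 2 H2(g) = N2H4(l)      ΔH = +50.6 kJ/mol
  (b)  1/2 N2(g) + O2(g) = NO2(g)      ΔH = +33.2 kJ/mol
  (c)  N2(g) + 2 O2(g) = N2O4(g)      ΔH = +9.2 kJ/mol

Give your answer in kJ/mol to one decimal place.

ΔH = -92.0 kJ/mol

(a) reversed and × 2: (-2)·(+50.6) = -101.2 kJ/mol
(b): not needed.
(c) as written: +9.2 kJ/mol
Combining the equations, ΔH = (-2)·(+50.6) + (1)·(+9.2) = -92.0 kJ/mol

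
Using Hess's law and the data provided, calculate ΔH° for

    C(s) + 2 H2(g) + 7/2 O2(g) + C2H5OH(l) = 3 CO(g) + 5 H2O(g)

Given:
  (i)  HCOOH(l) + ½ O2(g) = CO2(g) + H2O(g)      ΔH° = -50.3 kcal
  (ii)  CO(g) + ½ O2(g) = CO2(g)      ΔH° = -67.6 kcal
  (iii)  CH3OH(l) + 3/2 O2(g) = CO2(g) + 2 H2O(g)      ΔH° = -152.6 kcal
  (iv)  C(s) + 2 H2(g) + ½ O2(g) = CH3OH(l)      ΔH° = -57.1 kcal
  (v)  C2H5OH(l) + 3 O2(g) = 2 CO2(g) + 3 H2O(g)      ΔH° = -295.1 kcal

ΔH° = -302.0 kcal

(i): not needed.
(ii) reversed and × 3: (-3)·(-67.6) = +202.8 kcal
(iii) as written: -152.6 kcal
(iv) as written: -57.1 kcal
(v) as written: -295.1 kcal
By Hess's law, ΔH° = (-3)·(-67.6) + (1)·(-152.6) + (1)·(-57.1) + (1)·(-295.1) = -302.0 kcal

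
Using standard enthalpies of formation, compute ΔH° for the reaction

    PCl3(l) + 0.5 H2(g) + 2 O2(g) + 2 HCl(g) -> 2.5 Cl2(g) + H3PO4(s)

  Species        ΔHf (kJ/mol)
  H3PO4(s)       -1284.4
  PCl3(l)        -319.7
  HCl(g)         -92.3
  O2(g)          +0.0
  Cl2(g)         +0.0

ΔH°rxn = Σ nΔHf°(products) − Σ nΔHf°(reactants).
Products: 5/2·(+0.0) + 1·(-1284.4) = -1284.4
Reactants: 1·(-319.7) + 1/2·(+0.0) + 2·(+0.0) + 2·(-92.3) = -504.3
ΔH° = (-1284.4) − (-504.3) = -780.1 kJ/mol

ΔH° = -780.1 kJ/mol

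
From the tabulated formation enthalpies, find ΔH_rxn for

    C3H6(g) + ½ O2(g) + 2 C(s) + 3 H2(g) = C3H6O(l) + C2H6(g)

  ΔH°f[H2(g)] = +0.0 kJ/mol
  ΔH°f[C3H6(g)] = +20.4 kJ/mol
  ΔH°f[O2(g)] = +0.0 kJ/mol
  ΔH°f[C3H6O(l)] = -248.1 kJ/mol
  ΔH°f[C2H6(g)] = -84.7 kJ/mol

ΔH°rxn = Σ nΔHf°(products) − Σ nΔHf°(reactants).
Products: 1·(-248.1) + 1·(-84.7) = -332.8
Reactants: 1·(+20.4) + 1/2·(+0.0) + 2·(+0.0) + 3·(+0.0) = +20.4
ΔH_rxn = (-332.8) − (+20.4) = -353.2 kJ/mol

ΔH_rxn = -353.2 kJ/mol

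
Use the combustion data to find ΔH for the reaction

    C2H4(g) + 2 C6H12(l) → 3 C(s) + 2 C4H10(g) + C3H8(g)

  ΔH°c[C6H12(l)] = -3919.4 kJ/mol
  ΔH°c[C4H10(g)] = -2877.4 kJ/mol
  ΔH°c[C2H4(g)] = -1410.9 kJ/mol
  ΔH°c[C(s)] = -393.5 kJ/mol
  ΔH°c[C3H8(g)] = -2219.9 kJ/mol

ΔH = -94.5 kJ/mol

With combustion enthalpies, reactants minus products:
= [1·(-1410.9) + 2·(-3919.4)] − [3·(-393.5) + 2·(-2877.4) + 1·(-2219.9)]
= -94.5 kJ/mol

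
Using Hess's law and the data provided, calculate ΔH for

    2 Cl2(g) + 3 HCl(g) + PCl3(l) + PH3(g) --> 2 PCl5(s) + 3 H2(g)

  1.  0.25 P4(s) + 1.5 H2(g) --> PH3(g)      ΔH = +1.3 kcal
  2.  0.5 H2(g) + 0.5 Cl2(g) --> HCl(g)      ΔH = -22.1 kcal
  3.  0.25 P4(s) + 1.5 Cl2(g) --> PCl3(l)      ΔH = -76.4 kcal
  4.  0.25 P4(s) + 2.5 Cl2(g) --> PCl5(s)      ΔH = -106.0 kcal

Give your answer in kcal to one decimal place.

eq. 1 reversed: -1.3 kcal
eq. 2 reversed and × 3: (-3)·(-22.1) = +66.3 kcal
eq. 3 reversed: +76.4 kcal
eq. 4 × 2: (2)·(-106.0) = -212.0 kcal
By Hess's law, ΔH = (-1)·(+1.3) + (-3)·(-22.1) + (-1)·(-76.4) + (2)·(-106.0) = -70.6 kcal

ΔH = -70.6 kcal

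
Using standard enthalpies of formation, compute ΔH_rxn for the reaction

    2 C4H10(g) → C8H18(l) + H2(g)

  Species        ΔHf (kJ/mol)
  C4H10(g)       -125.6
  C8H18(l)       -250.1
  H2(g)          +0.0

ΔH_rxn = 1.1 kJ/mol

Products: 1·(-250.1) + 1·(+0.0) = -250.1
Reactants: 2·(-125.6) = -251.2
ΔH_rxn = (-250.1) − (-251.2) = 1.1 kJ/mol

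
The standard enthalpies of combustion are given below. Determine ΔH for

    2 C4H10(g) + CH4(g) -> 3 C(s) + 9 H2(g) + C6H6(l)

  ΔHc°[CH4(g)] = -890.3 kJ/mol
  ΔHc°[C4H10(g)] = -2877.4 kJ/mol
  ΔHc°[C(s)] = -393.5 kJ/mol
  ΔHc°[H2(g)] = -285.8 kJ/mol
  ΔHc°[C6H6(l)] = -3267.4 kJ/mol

Using ΔH = Σ nΔHc°(reactants) − Σ nΔHc°(products):
= [2·(-2877.4) + 1·(-890.3)] − [3·(-393.5) + 9·(-285.8) + 1·(-3267.4)]
= 375.0 kJ/mol

ΔH = 375.0 kJ/mol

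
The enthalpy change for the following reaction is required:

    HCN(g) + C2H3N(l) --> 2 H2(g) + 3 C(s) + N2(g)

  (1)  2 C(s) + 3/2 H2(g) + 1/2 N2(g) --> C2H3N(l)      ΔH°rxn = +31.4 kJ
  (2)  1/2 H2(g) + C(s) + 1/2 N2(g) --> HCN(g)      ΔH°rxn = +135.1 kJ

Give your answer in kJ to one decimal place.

ΔH°rxn = -166.5 kJ

(1) reversed (C2H3N(l) must end up as a reactant): -31.4 kJ
(2) reversed (HCN(g) must end up as a reactant): -135.1 kJ
ΔH°rxn = (-31.4) + (-135.1) = -166.5 kJ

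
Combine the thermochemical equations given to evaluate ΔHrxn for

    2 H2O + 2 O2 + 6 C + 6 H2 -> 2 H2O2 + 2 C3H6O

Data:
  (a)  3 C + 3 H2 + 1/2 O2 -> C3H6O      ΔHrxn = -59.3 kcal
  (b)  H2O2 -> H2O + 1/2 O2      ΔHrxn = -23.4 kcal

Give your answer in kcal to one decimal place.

(a) × 2: (2)·(-59.3) = -118.6 kcal
(b) reversed and × 2: (-2)·(-23.4) = +46.8 kcal
ΔHrxn = (2)·(-59.3) + (-2)·(-23.4) = -71.8 kcal

ΔHrxn = -71.8 kcal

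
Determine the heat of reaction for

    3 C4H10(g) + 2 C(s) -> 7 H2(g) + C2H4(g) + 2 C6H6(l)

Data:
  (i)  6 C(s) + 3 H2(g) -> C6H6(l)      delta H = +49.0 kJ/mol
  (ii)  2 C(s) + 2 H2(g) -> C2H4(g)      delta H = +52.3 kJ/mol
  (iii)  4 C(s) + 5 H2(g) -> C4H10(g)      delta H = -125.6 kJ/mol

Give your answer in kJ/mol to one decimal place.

delta H = 527.1 kJ/mol

(i) × 2: (2)·(+49.0) = +98.0 kJ/mol
(ii) as written: +52.3 kJ/mol
(iii) reversed and × 3: (-3)·(-125.6) = +376.8 kJ/mol
delta H = (2)·(+49.0) + (1)·(+52.3) + (-3)·(-125.6) = 527.1 kJ/mol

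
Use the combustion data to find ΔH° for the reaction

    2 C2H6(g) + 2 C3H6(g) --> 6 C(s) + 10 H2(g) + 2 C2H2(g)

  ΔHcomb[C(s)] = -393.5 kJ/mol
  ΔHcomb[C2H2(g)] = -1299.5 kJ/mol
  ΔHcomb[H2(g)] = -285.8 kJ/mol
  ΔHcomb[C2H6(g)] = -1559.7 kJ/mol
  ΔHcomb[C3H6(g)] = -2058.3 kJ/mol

Using ΔH = Σ nΔHc°(reactants) − Σ nΔHc°(products):
= [2·(-1559.7) + 2·(-2058.3)] − [6·(-393.5) + 10·(-285.8) + 2·(-1299.5)]
= 582.0 kJ/mol

ΔH° = 582.0 kJ/mol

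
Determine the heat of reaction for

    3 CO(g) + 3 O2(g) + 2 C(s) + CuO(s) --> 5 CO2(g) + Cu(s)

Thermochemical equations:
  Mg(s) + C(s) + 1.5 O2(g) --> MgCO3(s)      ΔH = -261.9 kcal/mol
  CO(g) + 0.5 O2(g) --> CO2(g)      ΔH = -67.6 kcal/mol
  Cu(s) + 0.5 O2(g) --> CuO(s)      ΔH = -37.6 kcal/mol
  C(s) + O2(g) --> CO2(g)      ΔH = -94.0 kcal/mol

ΔH = -353.2 kcal/mol

equation 1: not needed.
equation 2 × 3: (3)·(-67.6) = -202.8 kcal/mol
equation 3 reversed: +37.6 kcal/mol
equation 4 × 2: (2)·(-94.0) = -188.0 kcal/mol
Summing the manipulated equations, ΔH = (3)·(-67.6) + (-1)·(-37.6) + (2)·(-94.0) = -353.2 kcal/mol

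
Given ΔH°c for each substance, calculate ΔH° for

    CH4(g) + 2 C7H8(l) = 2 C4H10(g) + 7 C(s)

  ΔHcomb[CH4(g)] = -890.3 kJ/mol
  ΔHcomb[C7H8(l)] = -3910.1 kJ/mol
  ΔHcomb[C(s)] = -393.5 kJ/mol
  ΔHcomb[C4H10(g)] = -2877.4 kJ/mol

Using ΔH = Σ nΔHc°(reactants) − Σ nΔHc°(products):
= [1·(-890.3) + 2·(-3910.1)] − [2·(-2877.4) + 7·(-393.5)]
= -201.2 kJ/mol

ΔH° = -201.2 kJ/mol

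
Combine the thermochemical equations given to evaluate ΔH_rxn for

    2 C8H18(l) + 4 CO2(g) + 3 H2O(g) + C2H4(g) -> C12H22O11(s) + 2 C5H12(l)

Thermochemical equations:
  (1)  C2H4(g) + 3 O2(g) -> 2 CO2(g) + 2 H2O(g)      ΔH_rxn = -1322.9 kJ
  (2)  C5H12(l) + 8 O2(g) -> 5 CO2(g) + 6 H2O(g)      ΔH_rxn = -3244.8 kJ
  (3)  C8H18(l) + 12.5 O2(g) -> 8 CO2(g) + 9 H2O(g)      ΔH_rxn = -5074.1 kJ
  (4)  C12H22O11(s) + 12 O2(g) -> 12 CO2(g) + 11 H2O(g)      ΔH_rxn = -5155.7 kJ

(1) as written (C2H4(g) already on the reactant side): -1322.9 kJ
(2) reversed and × 2 (reverse to put C5H12(l) on the product side; ×2 to match 2 C5H12(l) in the target): (-2)·(-3244.8) = +6489.6 kJ
(3) × 2 (scale by 2 for the 2 C8H18(l)): (2)·(-5074.1) = -10148.2 kJ
(4) reversed (reverse to put C12H22O11(s) on the product side): +5155.7 kJ
Summing the manipulated equations, ΔH_rxn = (-1322.9) + (+6489.6) + (-10148.2) + (+5155.7) = 174.2 kJ

ΔH_rxn = 174.2 kJ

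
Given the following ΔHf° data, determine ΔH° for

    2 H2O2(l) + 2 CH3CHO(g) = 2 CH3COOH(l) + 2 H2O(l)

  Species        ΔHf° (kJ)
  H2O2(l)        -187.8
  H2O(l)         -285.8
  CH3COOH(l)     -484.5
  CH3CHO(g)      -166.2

ΔH° = -832.6 kJ

Products: 2·(-484.5) + 2·(-285.8) = -1540.6
Reactants: 2·(-187.8) + 2·(-166.2) = -708.0
ΔH° = (-1540.6) − (-708.0) = -832.6 kJ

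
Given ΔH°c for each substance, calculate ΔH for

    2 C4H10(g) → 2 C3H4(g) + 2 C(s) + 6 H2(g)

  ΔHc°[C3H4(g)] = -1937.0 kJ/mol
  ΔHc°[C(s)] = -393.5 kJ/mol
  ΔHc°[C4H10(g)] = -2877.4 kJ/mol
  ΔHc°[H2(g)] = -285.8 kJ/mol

ΔH = 621.0 kJ/mol

Using ΔH = Σ nΔHc°(reactants) − Σ nΔHc°(products):
= [2·(-2877.4)] − [2·(-1937.0) + 2·(-393.5) + 6·(-285.8)]
= 621.0 kJ/mol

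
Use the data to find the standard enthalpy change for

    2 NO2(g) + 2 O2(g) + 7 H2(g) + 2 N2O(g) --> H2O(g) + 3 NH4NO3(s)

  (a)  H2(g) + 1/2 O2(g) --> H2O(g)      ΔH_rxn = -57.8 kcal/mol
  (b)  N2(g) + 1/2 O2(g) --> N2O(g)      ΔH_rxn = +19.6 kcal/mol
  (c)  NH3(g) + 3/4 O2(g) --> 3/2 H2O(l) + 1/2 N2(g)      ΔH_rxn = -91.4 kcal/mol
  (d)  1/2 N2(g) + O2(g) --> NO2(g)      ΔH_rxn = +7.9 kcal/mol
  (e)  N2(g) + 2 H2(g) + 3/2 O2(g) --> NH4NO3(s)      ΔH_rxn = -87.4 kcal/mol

(a) as written (H2O(g) already on the product side): -57.8 kcal/mol
(b) reversed and × 2 (reverse to put N2O(g) on the reactant side; ×2 to match 2 N2O(g) in the target): (-2)·(+19.6) = -39.2 kcal/mol
(c): not needed (NH3(g) appears nowhere else).
(d) reversed and × 2 (NO2(g) must end up as a reactant; scale by 2 for the 2 NO2(g)): (-2)·(+7.9) = -15.8 kcal/mol
(e) × 3 (×3 to match 3 NH4NO3(s) in the target): (3)·(-87.4) = -262.2 kcal/mol
Summing the manipulated equations, ΔH_rxn = (-57.8) + (-39.2) + (-15.8) + (-262.2) = -375.0 kcal/mol

ΔH_rxn = -375.0 kcal/mol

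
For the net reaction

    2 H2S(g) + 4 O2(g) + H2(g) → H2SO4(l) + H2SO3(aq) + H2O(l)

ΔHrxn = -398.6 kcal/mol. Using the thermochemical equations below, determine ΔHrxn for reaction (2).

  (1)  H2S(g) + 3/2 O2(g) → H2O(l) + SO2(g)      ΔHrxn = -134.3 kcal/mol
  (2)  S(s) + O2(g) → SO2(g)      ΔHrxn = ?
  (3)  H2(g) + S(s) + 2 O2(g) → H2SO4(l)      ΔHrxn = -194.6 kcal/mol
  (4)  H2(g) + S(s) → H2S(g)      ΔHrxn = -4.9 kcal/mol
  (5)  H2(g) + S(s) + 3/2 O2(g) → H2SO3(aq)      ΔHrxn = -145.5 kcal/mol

ΔHrxn = -70.9 kcal/mol

(1) as written: -134.3 kcal/mol
(2) reversed: contributes −x
(3) as written: -194.6 kcal/mol
(4) reversed: +4.9 kcal/mol
(5) as written: -145.5 kcal/mol
-398.6 = (-134.3) + (-194.6) + (+4.9) + (-145.5) − x
x = (-398.6 − (-469.5)) / (-1) = -70.9 kcal/mol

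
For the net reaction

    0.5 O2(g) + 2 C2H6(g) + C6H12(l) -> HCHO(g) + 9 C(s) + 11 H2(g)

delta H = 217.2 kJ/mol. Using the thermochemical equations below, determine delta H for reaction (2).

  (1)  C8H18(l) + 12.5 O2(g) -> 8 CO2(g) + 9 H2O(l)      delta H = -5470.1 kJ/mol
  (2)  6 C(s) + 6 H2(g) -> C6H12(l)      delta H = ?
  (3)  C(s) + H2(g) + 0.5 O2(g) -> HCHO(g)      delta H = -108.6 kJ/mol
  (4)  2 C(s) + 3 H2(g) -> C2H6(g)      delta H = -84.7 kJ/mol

delta H = -156.4 kJ/mol

(1): not needed.
(2) reversed: contributes −x
(3) as written: -108.6 kJ/mol
(4) reversed and × 2: (-2)·(-84.7) = +169.4 kJ/mol
+217.2 = (-108.6) + (+169.4) − x
x = (+217.2 − (+60.8)) / (-1) = -156.4 kJ/mol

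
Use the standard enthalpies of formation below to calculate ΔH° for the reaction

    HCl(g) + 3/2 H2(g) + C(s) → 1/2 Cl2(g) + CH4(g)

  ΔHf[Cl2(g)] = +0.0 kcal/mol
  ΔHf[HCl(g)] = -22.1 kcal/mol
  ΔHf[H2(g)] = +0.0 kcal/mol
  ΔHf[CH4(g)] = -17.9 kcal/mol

ΔH° = 4.2 kcal/mol

Products: 1/2·(+0.0) + 1·(-17.9) = -17.9
Reactants: 1·(-22.1) + 3/2·(+0.0) + 1·(+0.0) = -22.1
ΔH° = (-17.9) − (-22.1) = 4.2 kcal/mol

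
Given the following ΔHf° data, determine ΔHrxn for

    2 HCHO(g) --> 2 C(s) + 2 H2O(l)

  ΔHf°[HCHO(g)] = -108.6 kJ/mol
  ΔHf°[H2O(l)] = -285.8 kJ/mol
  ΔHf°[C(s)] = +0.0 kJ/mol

ΔHrxn = -354.4 kJ/mol

Products: 2·(+0.0) + 2·(-285.8) = -571.6
Reactants: 2·(-108.6) = -217.2
ΔHrxn = (-571.6) − (-217.2) = -354.4 kJ/mol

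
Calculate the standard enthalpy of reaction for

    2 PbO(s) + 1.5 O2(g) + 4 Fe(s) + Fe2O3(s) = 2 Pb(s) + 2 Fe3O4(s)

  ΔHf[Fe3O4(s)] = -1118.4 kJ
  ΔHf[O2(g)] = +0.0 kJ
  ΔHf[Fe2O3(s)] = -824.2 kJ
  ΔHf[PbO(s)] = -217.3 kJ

ΔHrxn = -978.0 kJ

Products: 2·(+0.0) + 2·(-1118.4) = -2236.8
Reactants: 2·(-217.3) + 3/2·(+0.0) + 4·(+0.0) + 1·(-824.2) = -1258.8
ΔHrxn = (-2236.8) − (-1258.8) = -978.0 kJ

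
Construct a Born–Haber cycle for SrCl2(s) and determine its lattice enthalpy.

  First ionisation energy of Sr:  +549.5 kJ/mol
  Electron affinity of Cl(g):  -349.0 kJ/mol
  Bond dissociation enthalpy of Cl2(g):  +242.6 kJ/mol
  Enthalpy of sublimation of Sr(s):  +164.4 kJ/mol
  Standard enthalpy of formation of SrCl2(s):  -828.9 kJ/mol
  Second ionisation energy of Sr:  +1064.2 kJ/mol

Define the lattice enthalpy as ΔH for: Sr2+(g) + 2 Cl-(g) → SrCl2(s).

U = -2151.6 kJ/mol

ΔHf° = 1·ΔHsub + 1·(ΣIE) + 1·D(Cl2) + 2·EA + U
-828.9 = 1·(+164.4) + 1·(+1613.7) + 1·(+242.6) + 2·(-349.0) + U
U = -828.9 − (+1322.7) = -2151.6 kJ/mol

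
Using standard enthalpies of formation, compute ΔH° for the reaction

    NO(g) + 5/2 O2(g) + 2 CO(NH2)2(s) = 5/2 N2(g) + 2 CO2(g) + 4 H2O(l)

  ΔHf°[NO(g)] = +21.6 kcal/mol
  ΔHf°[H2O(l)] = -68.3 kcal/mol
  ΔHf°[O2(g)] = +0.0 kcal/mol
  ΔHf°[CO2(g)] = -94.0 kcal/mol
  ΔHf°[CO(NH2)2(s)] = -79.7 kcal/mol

ΔH° = -323.4 kcal/mol

ΔH°rxn = Σ nΔHf°(products) − Σ nΔHf°(reactants).
Products: 5/2·(+0.0) + 2·(-94.0) + 4·(-68.3) = -461.2
Reactants: 1·(+21.6) + 5/2·(+0.0) + 2·(-79.7) = -137.8
ΔH° = (-461.2) − (-137.8) = -323.4 kcal/mol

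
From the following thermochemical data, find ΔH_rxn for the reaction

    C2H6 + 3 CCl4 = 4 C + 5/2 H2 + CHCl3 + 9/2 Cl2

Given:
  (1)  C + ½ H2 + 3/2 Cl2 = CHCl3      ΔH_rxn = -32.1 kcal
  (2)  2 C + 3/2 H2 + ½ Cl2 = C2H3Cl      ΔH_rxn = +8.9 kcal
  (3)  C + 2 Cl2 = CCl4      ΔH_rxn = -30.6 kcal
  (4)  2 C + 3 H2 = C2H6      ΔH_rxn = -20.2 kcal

(1) as written (CHCl3 already on the product side): -32.1 kcal
(2): not needed (C2H3Cl appears nowhere else).
(3) reversed and × 3 (CCl4 must end up as a reactant; scale by 3 for the 3 CCl4): (-3)·(-30.6) = +91.8 kcal
(4) reversed (reverse to put C2H6 on the reactant side): +20.2 kcal
Since enthalpy is a state function, ΔH_rxn = (1)·(-32.1) + (-3)·(-30.6) + (-1)·(-20.2) = 79.9 kcal

ΔH_rxn = 79.9 kcal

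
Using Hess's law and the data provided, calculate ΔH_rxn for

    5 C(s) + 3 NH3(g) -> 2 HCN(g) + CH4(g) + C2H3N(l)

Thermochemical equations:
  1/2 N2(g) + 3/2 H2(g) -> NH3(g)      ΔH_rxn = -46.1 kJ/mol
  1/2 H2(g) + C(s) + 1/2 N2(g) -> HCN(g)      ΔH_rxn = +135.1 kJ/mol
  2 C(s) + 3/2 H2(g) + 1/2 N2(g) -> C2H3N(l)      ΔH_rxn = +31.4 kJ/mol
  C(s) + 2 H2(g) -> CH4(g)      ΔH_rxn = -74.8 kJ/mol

ΔH_rxn = 365.1 kJ/mol

equation 1 reversed and × 3 (NH3(g) must end up as a reactant; ×3 to match 3 NH3(g) in the target): (-3)·(-46.1) = +138.3 kJ/mol
equation 2 × 2 (×2 to match 2 HCN(g) in the target): (2)·(+135.1) = +270.2 kJ/mol
equation 3 as written (C2H3N(l) already on the product side): +31.4 kJ/mol
equation 4 as written (CH4(g) already on the product side): -74.8 kJ/mol
By Hess's law, ΔH_rxn = (+138.3) + (+270.2) + (+31.4) + (-74.8) = 365.1 kJ/mol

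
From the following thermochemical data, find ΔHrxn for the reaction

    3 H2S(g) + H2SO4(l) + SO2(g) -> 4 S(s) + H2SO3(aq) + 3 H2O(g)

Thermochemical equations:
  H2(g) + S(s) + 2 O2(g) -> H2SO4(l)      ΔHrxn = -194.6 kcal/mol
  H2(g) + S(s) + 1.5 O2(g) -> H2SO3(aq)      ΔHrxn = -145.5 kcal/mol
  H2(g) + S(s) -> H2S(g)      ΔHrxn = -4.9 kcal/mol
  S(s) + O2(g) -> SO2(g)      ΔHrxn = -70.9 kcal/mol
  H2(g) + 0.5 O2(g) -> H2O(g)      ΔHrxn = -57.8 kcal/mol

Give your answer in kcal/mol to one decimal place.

ΔHrxn = -38.7 kcal/mol

equation 1 reversed (reverse to put H2SO4(l) on the reactant side): +194.6 kcal/mol
equation 2 as written (H2SO3(aq) already on the product side): -145.5 kcal/mol
equation 3 reversed and × 3 (reverse to put H2S(g) on the reactant side; scale by 3 for the 3 H2S(g)): (-3)·(-4.9) = +14.7 kcal/mol
equation 4 reversed (SO2(g) must end up as a reactant): +70.9 kcal/mol
equation 5 × 3 (scale by 3 for the 3 H2O(g)): (3)·(-57.8) = -173.4 kcal/mol
ΔHrxn = (-1)·(-194.6) + (1)·(-145.5) + (-3)·(-4.9) + (-1)·(-70.9) + (3)·(-57.8) = -38.7 kcal/mol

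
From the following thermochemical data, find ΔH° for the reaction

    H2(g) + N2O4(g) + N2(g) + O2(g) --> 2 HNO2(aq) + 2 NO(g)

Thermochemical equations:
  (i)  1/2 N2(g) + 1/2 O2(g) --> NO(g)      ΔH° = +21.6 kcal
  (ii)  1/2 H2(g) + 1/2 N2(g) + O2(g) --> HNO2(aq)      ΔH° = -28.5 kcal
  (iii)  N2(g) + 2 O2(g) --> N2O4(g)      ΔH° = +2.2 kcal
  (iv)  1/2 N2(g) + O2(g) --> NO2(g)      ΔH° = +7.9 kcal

ΔH° = -16.0 kcal

(i) × 2: (2)·(+21.6) = +43.2 kcal
(ii) × 2: (2)·(-28.5) = -57.0 kcal
(iii) reversed: -2.2 kcal
(iv): not needed.
Combining the equations, ΔH° = (2)·(+21.6) + (2)·(-28.5) + (-1)·(+2.2) = -16.0 kcal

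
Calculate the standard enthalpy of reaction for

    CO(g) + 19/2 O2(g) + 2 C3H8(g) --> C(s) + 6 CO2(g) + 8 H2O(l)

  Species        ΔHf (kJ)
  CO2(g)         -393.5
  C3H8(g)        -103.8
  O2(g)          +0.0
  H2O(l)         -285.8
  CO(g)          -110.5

Products: 1·(+0.0) + 6·(-393.5) + 8·(-285.8) = -4647.4
Reactants: 1·(-110.5) + 19/2·(+0.0) + 2·(-103.8) = -318.1
ΔH° = (-4647.4) − (-318.1) = -4329.3 kJ

ΔH° = -4329.3 kJ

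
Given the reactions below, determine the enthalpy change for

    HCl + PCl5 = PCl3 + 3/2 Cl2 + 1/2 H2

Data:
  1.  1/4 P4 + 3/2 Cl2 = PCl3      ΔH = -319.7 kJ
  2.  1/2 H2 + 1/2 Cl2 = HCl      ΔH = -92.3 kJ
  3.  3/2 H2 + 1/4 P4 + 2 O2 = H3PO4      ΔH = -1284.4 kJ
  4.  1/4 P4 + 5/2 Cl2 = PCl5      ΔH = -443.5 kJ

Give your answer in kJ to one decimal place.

eq. 1 as written: -319.7 kJ
eq. 2 reversed: +92.3 kJ
eq. 3: not needed.
eq. 4 reversed: +443.5 kJ
ΔH = (1)·(-319.7) + (-1)·(-92.3) + (-1)·(-443.5) = 216.1 kJ

ΔH = 216.1 kJ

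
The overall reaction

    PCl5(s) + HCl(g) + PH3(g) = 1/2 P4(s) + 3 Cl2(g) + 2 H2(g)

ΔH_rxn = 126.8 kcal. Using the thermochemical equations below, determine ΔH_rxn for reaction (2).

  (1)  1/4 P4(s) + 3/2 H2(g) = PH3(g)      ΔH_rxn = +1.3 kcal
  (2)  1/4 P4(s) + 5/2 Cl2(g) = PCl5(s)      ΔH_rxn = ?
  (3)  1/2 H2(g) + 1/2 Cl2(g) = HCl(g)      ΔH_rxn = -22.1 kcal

(1) reversed: -1.3 kcal
(2) reversed: contributes −x
(3) reversed: +22.1 kcal
+126.8 = (-1.3) + (+22.1) − x
x = (+126.8 − (+20.8)) / (-1) = -106.0 kcal

ΔH_rxn = -106.0 kcal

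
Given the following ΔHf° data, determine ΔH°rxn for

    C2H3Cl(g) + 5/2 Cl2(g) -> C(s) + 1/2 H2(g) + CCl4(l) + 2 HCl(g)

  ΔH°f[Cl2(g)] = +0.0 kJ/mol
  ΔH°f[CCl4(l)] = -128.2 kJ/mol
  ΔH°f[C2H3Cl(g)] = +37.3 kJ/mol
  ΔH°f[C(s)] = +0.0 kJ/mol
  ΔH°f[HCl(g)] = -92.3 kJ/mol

ΔH°rxn = Σ nΔHf°(products) − Σ nΔHf°(reactants).
Products: 1·(+0.0) + 1/2·(+0.0) + 1·(-128.2) + 2·(-92.3) = -312.8
Reactants: 1·(+37.3) + 5/2·(+0.0) = +37.3
ΔH°rxn = (-312.8) − (+37.3) = -350.1 kJ/mol

ΔH°rxn = -350.1 kJ/mol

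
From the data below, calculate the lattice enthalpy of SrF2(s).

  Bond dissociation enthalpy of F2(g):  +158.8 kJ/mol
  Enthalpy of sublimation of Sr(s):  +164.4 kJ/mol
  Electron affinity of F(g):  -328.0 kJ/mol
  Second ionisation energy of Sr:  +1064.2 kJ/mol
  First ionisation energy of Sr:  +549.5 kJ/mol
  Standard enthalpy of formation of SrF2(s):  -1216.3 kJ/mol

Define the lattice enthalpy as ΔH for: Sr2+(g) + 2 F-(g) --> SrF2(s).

U = -2497.2 kJ/mol

ΔHf° = 1·ΔHsub + 1·(ΣIE) + 1·D(F2) + 2·EA + U
-1216.3 = 1·(+164.4) + 1·(+1613.7) + 1·(+158.8) + 2·(-328.0) + U
U = -1216.3 − (+1280.9) = -2497.2 kJ/mol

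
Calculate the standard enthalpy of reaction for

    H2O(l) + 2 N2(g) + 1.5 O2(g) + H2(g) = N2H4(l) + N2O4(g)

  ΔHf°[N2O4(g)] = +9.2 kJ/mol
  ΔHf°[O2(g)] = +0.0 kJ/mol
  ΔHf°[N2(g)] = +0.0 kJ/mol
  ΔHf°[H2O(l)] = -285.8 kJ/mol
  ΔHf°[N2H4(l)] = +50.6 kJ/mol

ΔH_rxn = 345.6 kJ/mol

Products: 1·(+50.6) + 1·(+9.2) = +59.8
Reactants: 1·(-285.8) + 2·(+0.0) + 3/2·(+0.0) + 1·(+0.0) = -285.8
ΔH_rxn = (+59.8) − (-285.8) = 345.6 kJ/mol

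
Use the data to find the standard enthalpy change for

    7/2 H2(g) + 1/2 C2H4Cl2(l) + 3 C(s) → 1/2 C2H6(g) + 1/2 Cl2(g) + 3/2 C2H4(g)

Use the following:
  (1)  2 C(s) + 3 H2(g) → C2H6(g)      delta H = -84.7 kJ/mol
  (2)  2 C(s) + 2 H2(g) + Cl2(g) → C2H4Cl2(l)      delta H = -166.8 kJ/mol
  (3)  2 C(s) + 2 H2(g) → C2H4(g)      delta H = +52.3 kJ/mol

delta H = 119.5 kJ/mol

(1) × 1/2: (1/2)·(-84.7) = -42.35 kJ/mol
(2) reversed and × 1/2: (-1/2)·(-166.8) = +83.4 kJ/mol
(3) × 3/2: (3/2)·(+52.3) = +78.45 kJ/mol
Summing the manipulated equations, delta H = (1/2)·(-84.7) + (-1/2)·(-166.8) + (3/2)·(+52.3) = 119.5 kJ/mol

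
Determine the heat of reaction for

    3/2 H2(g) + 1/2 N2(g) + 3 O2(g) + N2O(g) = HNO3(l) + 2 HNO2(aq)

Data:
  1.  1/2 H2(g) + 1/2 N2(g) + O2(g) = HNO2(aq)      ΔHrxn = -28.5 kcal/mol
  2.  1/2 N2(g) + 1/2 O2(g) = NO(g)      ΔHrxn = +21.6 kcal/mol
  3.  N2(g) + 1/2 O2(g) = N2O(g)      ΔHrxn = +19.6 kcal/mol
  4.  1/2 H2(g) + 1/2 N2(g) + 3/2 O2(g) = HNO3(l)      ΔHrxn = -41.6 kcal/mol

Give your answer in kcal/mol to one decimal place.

ΔHrxn = -118.2 kcal/mol

eq. 1 × 2 (×2 to match 2 HNO2(aq) in the target): (2)·(-28.5) = -57.0 kcal/mol
eq. 2: not needed (NO(g) appears nowhere else).
eq. 3 reversed (N2O(g) must end up as a reactant): -19.6 kcal/mol
eq. 4 as written (HNO3(l) already on the product side): -41.6 kcal/mol
By Hess's law, ΔHrxn = (-57.0) + (-19.6) + (-41.6) = -118.2 kcal/mol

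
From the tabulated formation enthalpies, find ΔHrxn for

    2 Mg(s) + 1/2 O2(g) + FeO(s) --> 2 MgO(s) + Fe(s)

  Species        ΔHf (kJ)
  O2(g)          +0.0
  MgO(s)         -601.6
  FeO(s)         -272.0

ΔHrxn = -931.2 kJ

Products: 2·(-601.6) + 1·(+0.0) = -1203.2
Reactants: 2·(+0.0) + 1/2·(+0.0) + 1·(-272.0) = -272.0
ΔHrxn = (-1203.2) − (-272.0) = -931.2 kJ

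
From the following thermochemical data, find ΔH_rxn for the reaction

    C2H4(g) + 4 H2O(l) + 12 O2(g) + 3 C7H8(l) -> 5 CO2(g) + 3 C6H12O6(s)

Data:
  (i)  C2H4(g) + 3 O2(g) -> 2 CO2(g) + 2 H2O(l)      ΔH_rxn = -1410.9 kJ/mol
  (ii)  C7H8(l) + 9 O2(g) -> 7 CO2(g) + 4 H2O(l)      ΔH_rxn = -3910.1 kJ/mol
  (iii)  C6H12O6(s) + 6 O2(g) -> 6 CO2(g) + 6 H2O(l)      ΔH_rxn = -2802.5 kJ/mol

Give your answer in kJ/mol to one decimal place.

ΔH_rxn = -4733.7 kJ/mol

(i) as written: -1410.9 kJ/mol
(ii) × 3: (3)·(-3910.1) = -11730.3 kJ/mol
(iii) reversed and × 3: (-3)·(-2802.5) = +8407.5 kJ/mol
Combining the equations, ΔH_rxn = (1)·(-1410.9) + (3)·(-3910.1) + (-3)·(-2802.5) = -4733.7 kJ/mol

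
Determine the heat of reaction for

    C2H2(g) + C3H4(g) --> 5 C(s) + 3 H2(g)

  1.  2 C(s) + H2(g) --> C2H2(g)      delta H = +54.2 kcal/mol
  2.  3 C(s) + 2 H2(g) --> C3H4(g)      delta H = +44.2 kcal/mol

eq. 1 reversed (reverse to put C2H2(g) on the reactant side): -54.2 kcal/mol
eq. 2 reversed (C3H4(g) must end up as a reactant): -44.2 kcal/mol
delta H = (-1)·(+54.2) + (-1)·(+44.2) = -98.4 kcal/mol

delta H = -98.4 kcal/mol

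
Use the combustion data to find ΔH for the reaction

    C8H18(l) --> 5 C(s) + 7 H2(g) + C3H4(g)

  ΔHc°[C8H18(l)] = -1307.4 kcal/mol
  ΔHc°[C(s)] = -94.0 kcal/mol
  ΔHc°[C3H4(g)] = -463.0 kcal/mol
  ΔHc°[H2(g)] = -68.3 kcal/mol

ΔH = 103.7 kcal/mol

Using ΔH = Σ nΔHc°(reactants) − Σ nΔHc°(products):
= [1·(-1307.4)] − [5·(-94.0) + 7·(-68.3) + 1·(-463.0)]
= 103.7 kcal/mol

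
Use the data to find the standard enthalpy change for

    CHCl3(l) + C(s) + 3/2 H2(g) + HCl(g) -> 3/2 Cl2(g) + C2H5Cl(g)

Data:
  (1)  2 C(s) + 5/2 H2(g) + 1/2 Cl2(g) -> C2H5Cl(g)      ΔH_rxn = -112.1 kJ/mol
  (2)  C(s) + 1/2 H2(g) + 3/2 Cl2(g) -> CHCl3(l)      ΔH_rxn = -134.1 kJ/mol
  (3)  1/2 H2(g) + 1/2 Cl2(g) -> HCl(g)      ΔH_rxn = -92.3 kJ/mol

(1) as written (C2H5Cl(g) already on the product side): -112.1 kJ/mol
(2) reversed (CHCl3(l) must end up as a reactant): +134.1 kJ/mol
(3) reversed (HCl(g) must end up as a reactant): +92.3 kJ/mol
ΔH_rxn = (-112.1) + (+134.1) + (+92.3) = 114.3 kJ/mol

ΔH_rxn = 114.3 kJ/mol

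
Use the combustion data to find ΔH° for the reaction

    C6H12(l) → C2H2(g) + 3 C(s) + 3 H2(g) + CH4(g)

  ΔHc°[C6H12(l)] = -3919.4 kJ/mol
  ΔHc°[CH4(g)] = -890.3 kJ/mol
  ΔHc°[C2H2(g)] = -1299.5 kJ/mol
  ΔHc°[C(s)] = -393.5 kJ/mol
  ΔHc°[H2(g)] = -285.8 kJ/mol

ΔH° = 308.3 kJ/mol

Using ΔH = Σ nΔHc°(reactants) − Σ nΔHc°(products):
= [1·(-3919.4)] − [1·(-1299.5) + 3·(-393.5) + 3·(-285.8) + 1·(-890.3)]
= 308.3 kJ/mol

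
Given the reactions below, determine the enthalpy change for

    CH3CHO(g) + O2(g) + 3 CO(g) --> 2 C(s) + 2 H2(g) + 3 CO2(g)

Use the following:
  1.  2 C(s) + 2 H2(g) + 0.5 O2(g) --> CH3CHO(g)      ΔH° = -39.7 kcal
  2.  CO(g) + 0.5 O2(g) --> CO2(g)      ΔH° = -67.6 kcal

eq. 1 reversed: +39.7 kcal
eq. 2 × 3: (3)·(-67.6) = -202.8 kcal
ΔH° = (-1)·(-39.7) + (3)·(-67.6) = -163.1 kcal

ΔH° = -163.1 kcal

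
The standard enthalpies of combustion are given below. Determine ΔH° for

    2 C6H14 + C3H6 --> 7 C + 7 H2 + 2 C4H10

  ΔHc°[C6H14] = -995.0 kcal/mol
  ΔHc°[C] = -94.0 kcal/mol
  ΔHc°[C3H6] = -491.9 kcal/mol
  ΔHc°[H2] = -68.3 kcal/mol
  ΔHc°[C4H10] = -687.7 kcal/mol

ΔH° = 29.6 kcal/mol

With combustion enthalpies, reactants minus products:
= [2·(-995.0) + 1·(-491.9)] − [7·(-94.0) + 7·(-68.3) + 2·(-687.7)]
= 29.6 kcal/mol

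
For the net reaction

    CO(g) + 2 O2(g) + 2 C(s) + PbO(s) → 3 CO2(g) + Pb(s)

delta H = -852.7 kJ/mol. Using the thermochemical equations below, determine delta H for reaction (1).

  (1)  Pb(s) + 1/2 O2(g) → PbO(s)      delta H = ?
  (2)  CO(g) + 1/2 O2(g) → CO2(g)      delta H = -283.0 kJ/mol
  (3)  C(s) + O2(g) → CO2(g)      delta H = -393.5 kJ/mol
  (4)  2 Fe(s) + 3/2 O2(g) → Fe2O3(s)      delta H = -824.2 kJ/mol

delta H = -217.3 kJ/mol

(1) reversed (reverse to put PbO(s) on the reactant side): contributes −x
(2) as written (CO(g) already on the reactant side): -283.0 kJ/mol
(3) × 2 (×2 to match 2 C(s) in the target): (2)·(-393.5) = -787.0 kJ/mol
(4): not needed (Fe2O3(s) appears nowhere else).
-852.7 = (-283.0) + (-787.0) − x
x = (-852.7 − (-1070.0)) / (-1) = -217.3 kJ/mol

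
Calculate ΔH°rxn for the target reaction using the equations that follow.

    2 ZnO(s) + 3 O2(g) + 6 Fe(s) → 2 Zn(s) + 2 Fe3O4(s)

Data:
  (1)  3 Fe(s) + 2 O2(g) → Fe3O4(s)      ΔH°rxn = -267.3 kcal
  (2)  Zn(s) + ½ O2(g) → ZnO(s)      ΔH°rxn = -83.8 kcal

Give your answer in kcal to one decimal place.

(1) × 2 (scale by 2 for the 2 Fe3O4(s)): (2)·(-267.3) = -534.6 kcal
(2) reversed and × 2 (reverse to put ZnO(s) on the reactant side; scale by 2 for the 2 ZnO(s)): (-2)·(-83.8) = +167.6 kcal
ΔH°rxn = (2)·(-267.3) + (-2)·(-83.8) = -367.0 kcal

ΔH°rxn = -367.0 kcal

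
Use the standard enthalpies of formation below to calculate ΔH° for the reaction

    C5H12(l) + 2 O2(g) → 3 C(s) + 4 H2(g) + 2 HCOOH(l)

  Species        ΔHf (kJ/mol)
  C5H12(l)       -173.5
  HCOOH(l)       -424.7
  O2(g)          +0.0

Products: 3·(+0.0) + 4·(+0.0) + 2·(-424.7) = -849.4
Reactants: 1·(-173.5) + 2·(+0.0) = -173.5
ΔH° = (-849.4) − (-173.5) = -675.9 kJ/mol

ΔH° = -675.9 kJ/mol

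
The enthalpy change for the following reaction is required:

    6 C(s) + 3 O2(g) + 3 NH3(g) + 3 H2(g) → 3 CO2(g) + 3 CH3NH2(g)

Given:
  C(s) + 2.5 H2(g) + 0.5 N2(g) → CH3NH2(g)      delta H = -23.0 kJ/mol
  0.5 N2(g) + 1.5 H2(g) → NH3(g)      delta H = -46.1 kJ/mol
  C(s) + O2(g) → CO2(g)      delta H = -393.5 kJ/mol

equation 1 × 3 (×3 to match 3 CH3NH2(g) in the target): (3)·(-23.0) = -69.0 kJ/mol
equation 2 reversed and × 3 (reverse to put NH3(g) on the reactant side; ×3 to match 3 NH3(g) in the target): (-3)·(-46.1) = +138.3 kJ/mol
equation 3 × 3 (×3 to match 3 CO2(g) in the target): (3)·(-393.5) = -1180.5 kJ/mol
delta H = (3)·(-23.0) + (-3)·(-46.1) + (3)·(-393.5) = -1111.2 kJ/mol

delta H = -1111.2 kJ/mol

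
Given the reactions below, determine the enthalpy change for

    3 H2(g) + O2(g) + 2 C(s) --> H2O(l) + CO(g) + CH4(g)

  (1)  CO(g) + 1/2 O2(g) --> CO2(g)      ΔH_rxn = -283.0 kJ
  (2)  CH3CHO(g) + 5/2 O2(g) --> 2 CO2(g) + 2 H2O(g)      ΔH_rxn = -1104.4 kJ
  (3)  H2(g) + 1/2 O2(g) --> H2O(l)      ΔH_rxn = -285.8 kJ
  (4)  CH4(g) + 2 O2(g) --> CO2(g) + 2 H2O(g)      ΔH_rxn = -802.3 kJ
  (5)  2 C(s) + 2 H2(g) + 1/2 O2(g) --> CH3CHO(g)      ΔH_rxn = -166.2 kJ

(1) reversed (CO(g) must end up as a product): +283.0 kJ
(2) as written: -1104.4 kJ
(3) as written (H2O(l) already on the product side): -285.8 kJ
(4) reversed (reverse to put CH4(g) on the product side): +802.3 kJ
(5) as written (C(s) already on the reactant side): -166.2 kJ
ΔH_rxn = (+283.0) + (-1104.4) + (-285.8) + (+802.3) + (-166.2) = -471.1 kJ

ΔH_rxn = -471.1 kJ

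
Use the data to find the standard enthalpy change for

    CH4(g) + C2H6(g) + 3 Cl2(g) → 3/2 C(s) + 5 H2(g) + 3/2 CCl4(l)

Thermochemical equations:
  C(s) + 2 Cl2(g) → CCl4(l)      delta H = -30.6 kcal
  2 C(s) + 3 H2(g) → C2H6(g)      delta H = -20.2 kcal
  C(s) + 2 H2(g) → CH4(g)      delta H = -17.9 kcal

equation 1 × 3/2: (3/2)·(-30.6) = -45.9 kcal
equation 2 reversed: +20.2 kcal
equation 3 reversed: +17.9 kcal
Since enthalpy is a state function, delta H = (-45.9) + (+20.2) + (+17.9) = -7.8 kcal

delta H = -7.8 kcal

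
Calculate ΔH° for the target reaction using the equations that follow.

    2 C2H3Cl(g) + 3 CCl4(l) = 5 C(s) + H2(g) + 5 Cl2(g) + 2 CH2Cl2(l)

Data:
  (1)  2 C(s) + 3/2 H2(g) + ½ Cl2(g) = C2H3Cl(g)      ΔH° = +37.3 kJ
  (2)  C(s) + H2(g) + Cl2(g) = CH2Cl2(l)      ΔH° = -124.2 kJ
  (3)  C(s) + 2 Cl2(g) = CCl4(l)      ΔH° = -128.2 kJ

(1) reversed and × 2 (C2H3Cl(g) must end up as a reactant; scale by 2 for the 2 C2H3Cl(g)): (-2)·(+37.3) = -74.6 kJ
(2) × 2 (×2 to match 2 CH2Cl2(l) in the target): (2)·(-124.2) = -248.4 kJ
(3) reversed and × 3 (reverse to put CCl4(l) on the reactant side; scale by 3 for the 3 CCl4(l)): (-3)·(-128.2) = +384.6 kJ
ΔH° = (-74.6) + (-248.4) + (+384.6) = 61.6 kJ

ΔH° = 61.6 kJ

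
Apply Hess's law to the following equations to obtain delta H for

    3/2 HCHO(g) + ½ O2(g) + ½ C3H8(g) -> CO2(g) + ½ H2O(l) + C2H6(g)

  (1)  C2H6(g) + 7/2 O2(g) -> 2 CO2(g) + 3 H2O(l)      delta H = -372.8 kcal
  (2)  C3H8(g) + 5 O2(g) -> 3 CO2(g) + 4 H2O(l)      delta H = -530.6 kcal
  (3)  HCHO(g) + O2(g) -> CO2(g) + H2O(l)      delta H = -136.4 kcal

(1) reversed (reverse to put C2H6(g) on the product side): +372.8 kcal
(2) × 1/2 (scale by 1/2 for the 1/2 C3H8(g)): (1/2)·(-530.6) = -265.3 kcal
(3) × 3/2 (×3/2 to match 3/2 HCHO(g) in the target): (3/2)·(-136.4) = -204.6 kcal
delta H = (+372.8) + (-265.3) + (-204.6) = -97.1 kcal

delta H = -97.1 kcal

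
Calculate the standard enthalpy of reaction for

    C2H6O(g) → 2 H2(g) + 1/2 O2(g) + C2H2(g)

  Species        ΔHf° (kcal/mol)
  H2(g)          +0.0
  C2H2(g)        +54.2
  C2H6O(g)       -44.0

ΔH°rxn = Σ nΔHf°(products) − Σ nΔHf°(reactants).
Products: 2·(+0.0) + 1/2·(+0.0) + 1·(+54.2) = +54.2
Reactants: 1·(-44.0) = -44.0
ΔH_rxn = (+54.2) − (-44.0) = 98.2 kcal/mol

ΔH_rxn = 98.2 kcal/mol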